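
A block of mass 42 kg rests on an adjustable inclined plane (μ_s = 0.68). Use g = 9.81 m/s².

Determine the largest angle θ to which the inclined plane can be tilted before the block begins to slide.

At the slip threshold, m g sin θ = μ_s · m g cos θ, so tan θ = μ_s.
θ_max = arctan(0.68) = 34.2°.

θ_max ≈ 34.2°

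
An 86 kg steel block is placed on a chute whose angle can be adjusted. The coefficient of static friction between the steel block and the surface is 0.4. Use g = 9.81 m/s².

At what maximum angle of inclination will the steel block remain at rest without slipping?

At the slip threshold, m g sin θ = μ_s · m g cos θ, so tan θ = μ_s.
θ_max = arctan(0.4) = 21.8°.

θ_max ≈ 21.8°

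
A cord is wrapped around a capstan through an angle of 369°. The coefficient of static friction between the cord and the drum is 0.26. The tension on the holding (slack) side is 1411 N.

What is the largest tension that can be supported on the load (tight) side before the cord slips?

T_max ≈ 7530 N

At impending slip the capstan equation gives T₂/T₁ = e^{μβ} with β in radians.
β = 369° × π/180 = 6.44 rad.
e^{μβ} = e^{0.26×6.44} = 5.336.
T₂ = T₁ · e^{μβ} = 1411 × 5.336 = 7530 N.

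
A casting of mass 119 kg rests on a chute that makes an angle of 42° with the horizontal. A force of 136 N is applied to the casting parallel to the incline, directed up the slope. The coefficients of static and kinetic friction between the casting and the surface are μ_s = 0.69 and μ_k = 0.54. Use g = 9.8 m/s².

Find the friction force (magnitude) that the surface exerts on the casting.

f ≈ 468 N (up the incline)

Perpendicular to the surface, N = m g cos θ = 119·9.8·cos 42° = 866.7 N.
Parallel to the incline, ΣF = 0 gives f = m g sin θ − P = 780.3 − 136 = 644.3 N (up-slope positive).
The static-friction ceiling is μ_s N = 0.69 × 866.7 = 598 N.
|644.3| exceeds 598 N, so the casting slips down-slope; friction is kinetic, f = μ_k N = 0.54×866.7 = 468 N.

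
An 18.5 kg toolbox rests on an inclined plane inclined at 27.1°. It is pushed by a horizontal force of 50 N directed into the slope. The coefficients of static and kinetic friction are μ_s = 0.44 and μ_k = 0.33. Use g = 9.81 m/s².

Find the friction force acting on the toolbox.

f ≈ 38.2 N (up the incline)

The horizontal push has a component P sin θ into the surface, so N = m g cos θ + P sin θ = 161.6 + 22.78 = 184.3 N.
Along the incline, the net driving force (taking up-slope positive) is P cos θ − m g sin θ = 44.51 − 82.67 = -38.16 N, so equilibrium requires friction f = 38.16 N (up-slope).
The limit of static friction is μ_s N = 81.11 N.
|f_req| = 38.16 ≤ 81.11 N → the toolbox is in equilibrium; friction equals the required value.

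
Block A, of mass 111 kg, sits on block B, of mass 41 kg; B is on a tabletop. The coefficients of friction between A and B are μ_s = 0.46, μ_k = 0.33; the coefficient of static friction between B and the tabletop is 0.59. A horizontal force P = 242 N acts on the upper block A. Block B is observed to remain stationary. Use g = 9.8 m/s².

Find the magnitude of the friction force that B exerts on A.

f ≈ 242 N

The normal force B exerts on A is simply A's weight, N₁ = 1088 N.
So the A–B interface can sustain at most μ_s N₁ = 500.4 N of static friction.
P = 242 N is within that limit, so A and B move together (both at rest); the A–B friction is simply f₁ = P = 242 N.
By Newton's third law B feels 242 N forward from A. With B stationary, the floor's static friction on B balances it: f₂ = 242 N (well within μ_s(m_A+m_B)g = 878.9 N).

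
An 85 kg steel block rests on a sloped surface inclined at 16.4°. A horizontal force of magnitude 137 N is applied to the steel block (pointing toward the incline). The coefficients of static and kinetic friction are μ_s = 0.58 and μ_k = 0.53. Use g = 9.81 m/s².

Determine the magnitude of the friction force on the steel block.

f ≈ 104 N (up the incline)

The horizontal push has a component P sin θ into the surface, so N = m g cos θ + P sin θ = 799.9 + 38.68 = 838.6 N.
Along the incline, the net driving force (taking up-slope positive) is P cos θ − m g sin θ = 131.4 − 235.4 = -104 N, so equilibrium requires friction f = 104 N (up-slope).
The limit of static friction is μ_s N = 486.4 N.
Since 104 N is within the 486.4 N limit, the steel block stays put and friction is exactly 104 N.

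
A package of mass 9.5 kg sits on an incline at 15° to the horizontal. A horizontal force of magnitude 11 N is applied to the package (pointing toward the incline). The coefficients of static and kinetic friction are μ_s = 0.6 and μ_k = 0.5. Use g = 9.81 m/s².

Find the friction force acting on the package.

f ≈ 13.5 N (up the incline)

The horizontal push has a component P sin θ into the surface, so N = m g cos θ + P sin θ = 90.02 + 2.847 = 92.87 N.
Along the incline, the net driving force (taking up-slope positive) is P cos θ − m g sin θ = 10.63 − 24.12 = -13.5 N, so equilibrium requires friction f = 13.5 N (up-slope).
Maximum static friction: μ_s N = 0.6 × 92.87 = 55.72 N.
|f_req| = 13.5 ≤ 55.72 N → the package is in equilibrium; friction equals the required value.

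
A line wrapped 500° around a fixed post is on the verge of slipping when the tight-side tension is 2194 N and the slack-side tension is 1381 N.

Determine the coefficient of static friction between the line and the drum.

μ ≈ 0.053

T₂/T₁ = e^{μβ} → μ = ln(T₂/T₁)/β.
β = 500° = 8.727 rad.
μ = ln(2194/1381)/8.727 = ln(1.589)/8.727 = 0.053.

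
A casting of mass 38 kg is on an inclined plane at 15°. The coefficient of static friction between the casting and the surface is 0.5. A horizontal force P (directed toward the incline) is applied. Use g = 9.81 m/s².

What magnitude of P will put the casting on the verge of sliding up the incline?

At impending motion up the slope, friction acts down-slope at its limit: f = μ_s N.
Perpendicular to the incline: N = m g cos θ + P sin θ.
Along the incline: P cos θ = m g sin θ + μ_s N = m g sin θ + μ_s (m g cos θ + P sin θ).
Solving, P (cos θ − μ_s sin θ) = m g (sin θ + μ_s cos θ), so P = 38×9.81×(sin 15° + 0.5 cos 15°)/(cos 15° − 0.5 sin 15°) = 373×0.7418/0.8365 = 331 N.

P ≈ 331 N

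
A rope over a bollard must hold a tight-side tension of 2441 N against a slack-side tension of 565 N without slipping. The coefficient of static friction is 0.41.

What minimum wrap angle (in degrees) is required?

T₂/T₁ = e^{μβ} → β = ln(T₂/T₁)/μ.
β = ln(2441/565)/0.41 = 1.463/0.41 = 3.569 rad.
In degrees: β = 3.569 × 180/π = 204°.

β_min ≈ 204°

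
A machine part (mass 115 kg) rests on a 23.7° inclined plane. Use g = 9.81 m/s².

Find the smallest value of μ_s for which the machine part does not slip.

At the slip threshold m g sin θ = μ_s m g cos θ, so μ_s,min = tan θ.
μ_s,min = tan 23.7° = 0.439.

μ_s,min ≈ 0.439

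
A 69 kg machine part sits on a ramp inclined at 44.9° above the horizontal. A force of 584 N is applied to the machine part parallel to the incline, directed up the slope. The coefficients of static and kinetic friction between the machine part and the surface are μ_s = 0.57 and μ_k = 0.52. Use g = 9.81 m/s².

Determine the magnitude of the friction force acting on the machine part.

f ≈ 106 N (down the incline)

Perpendicular to the surface, N = m g cos θ = 69·9.81·cos 44.9° = 479.5 N.
For equilibrium along the incline the friction force must supply f = m g sin θ − P = 477.8 − 584 = -106.2 N (positive meaning up-slope).
The static-friction ceiling is μ_s N = 0.57 × 479.5 = 273.3 N.
Since |-106.2| ≤ 273.3 N, no slip — friction simply equals what equilibrium demands.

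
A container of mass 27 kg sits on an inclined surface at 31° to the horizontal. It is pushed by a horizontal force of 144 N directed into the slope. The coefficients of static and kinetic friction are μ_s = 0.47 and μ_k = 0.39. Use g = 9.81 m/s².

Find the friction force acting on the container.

f ≈ 13 N (up the incline)

Resolve perpendicular to the incline: N = m g cos θ + P sin θ = 27×9.81×cos 31° + 144×sin 31° = 301.2 N.
Parallel to the incline: P cos θ − m g sin θ = 123.4 − 136.4 = -12.99 N; the friction needed to balance this is 12.99 N acting up the slope.
Maximum static friction: μ_s N = 0.47 × 301.2 = 141.6 N.
|f_req| = 12.99 ≤ 141.6 N → the container is in equilibrium; friction equals the required value.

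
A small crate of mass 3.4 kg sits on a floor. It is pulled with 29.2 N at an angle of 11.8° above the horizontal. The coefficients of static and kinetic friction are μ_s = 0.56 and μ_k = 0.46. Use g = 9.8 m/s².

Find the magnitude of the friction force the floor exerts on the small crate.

f ≈ 12.6 N

Vertical equilibrium gives N = m g − P sin α = 27.35 N.
Horizontally, friction must balance P cos α = 28.58 N.
μ_s N = 0.56 × 27.35 = 15.32 N.
The required friction exceeds μ_s N, so the small crate moves and f = μ_k N = 12.6 N.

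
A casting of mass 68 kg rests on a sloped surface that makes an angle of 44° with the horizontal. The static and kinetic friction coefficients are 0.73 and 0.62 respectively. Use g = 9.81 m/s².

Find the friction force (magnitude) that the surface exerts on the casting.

f ≈ 298 N (up the incline)

Perpendicular to the surface, N = m g cos θ = 68·9.81·cos 44° = 479.9 N.
For equilibrium along the incline, friction must balance the weight component: f = m g sin θ = 463.4 N up the slope.
Maximum static friction available: μ_s N = 0.73 × 479.9 = 350.3 N.
Since |463.4| > 350.3 N, static friction cannot hold it; the casting slides down the incline and kinetic friction applies: f = μ_k N = 0.62 × 479.9 = 298 N.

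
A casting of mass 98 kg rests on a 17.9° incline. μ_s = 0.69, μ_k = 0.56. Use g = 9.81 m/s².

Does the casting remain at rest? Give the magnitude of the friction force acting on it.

N = m g cos θ = 915 N.
Down-slope weight component: m g sin θ = 295 N.
μ_s N = 631 N.
295 ≤ 631 N, so it stays put; friction = 295 N.

f ≈ 295 N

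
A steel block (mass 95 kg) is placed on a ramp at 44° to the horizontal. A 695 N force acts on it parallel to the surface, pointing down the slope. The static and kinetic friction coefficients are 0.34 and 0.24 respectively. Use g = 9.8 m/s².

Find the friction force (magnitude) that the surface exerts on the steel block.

The normal reaction is N = m g cos θ = 669.7 N.
The friction needed for equilibrium is m g sin θ + P = 646.7 + 695 = 1342 N, measured positive up-slope.
Maximum static friction available: μ_s N = 0.34 × 669.7 = 227.7 N.
|1342| exceeds 227.7 N, so the steel block slips down-slope; friction is kinetic, f = μ_k N = 0.24×669.7 = 161 N.

f ≈ 161 N (up the incline)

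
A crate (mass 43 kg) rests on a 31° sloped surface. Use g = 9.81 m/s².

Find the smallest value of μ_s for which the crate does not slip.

At the slip threshold m g sin θ = μ_s m g cos θ, so μ_s,min = tan θ.
μ_s,min = tan 31° = 0.601.

μ_s,min ≈ 0.601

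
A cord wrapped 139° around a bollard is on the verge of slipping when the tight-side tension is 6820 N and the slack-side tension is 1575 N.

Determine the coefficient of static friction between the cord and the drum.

μ ≈ 0.604

T₂/T₁ = e^{μβ} → μ = ln(T₂/T₁)/β.
β = 139° = 2.426 rad.
μ = ln(6820/1575)/2.426 = ln(4.33)/2.426 = 0.604.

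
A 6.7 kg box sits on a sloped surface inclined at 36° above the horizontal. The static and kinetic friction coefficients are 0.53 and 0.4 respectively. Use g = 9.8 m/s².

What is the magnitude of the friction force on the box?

f ≈ 21.2 N (up the incline)

The normal reaction is N = m g cos θ = 53.12 N.
Along the slope the weight component is m g sin θ = 38.59 N; friction must supply exactly this, acting up-slope.
The static-friction ceiling is μ_s N = 0.53 × 53.12 = 28.15 N.
|38.59| exceeds 28.15 N, so the box slips down-slope; friction is kinetic, f = μ_k N = 0.4×53.12 = 21.2 N.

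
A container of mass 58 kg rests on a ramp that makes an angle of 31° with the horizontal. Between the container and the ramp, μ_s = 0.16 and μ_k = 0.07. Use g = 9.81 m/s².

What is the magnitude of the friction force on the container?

Normal force: N = m g cos θ = 58 × 9.81 × cos 31° = 487.7 N.
For equilibrium along the incline, friction must balance the weight component: f = m g sin θ = 293 N up the slope.
Static friction can supply at most μ_s N = 78.03 N.
|293| exceeds 78.03 N, so the container slips down-slope; friction is kinetic, f = μ_k N = 0.07×487.7 = 34.1 N.

f ≈ 34.1 N (up the incline)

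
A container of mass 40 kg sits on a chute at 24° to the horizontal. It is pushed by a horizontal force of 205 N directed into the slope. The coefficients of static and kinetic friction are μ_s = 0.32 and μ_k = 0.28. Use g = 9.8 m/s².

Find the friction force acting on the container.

Resolve perpendicular to the incline: N = m g cos θ + P sin θ = 40×9.8×cos 24° + 205×sin 24° = 441.5 N.
Along the incline, the net driving force (taking up-slope positive) is P cos θ − m g sin θ = 187.3 − 159.4 = 27.84 N, so equilibrium requires friction f = -27.84 N (down-slope).
Maximum static friction: μ_s N = 0.32 × 441.5 = 141.3 N.
Since 27.84 N is within the 141.3 N limit, the container stays put and friction is exactly 27.8 N.

f ≈ 27.8 N (down the incline)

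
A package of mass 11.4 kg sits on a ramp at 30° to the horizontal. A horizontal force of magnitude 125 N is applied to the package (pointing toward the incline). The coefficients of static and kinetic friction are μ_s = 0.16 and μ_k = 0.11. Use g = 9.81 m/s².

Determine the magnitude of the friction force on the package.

Resolve perpendicular to the incline: N = m g cos θ + P sin θ = 11.4×9.81×cos 30° + 125×sin 30° = 159.4 N.
Parallel to the incline: P cos θ − m g sin θ = 108.3 − 55.92 = 52.34 N; the friction needed to balance this is 52.34 N acting down the slope.
Maximum static friction: μ_s N = 0.16 × 159.4 = 25.5 N.
|f_req| = 52.34 > 25.5 N → the package slides up the incline; f = μ_k N = 0.11 × 159.4 = 17.5 N.

f ≈ 17.5 N (down the incline)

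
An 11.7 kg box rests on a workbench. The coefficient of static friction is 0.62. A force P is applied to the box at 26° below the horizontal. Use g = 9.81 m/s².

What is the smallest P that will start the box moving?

N = m g + P sin α (the push presses the box into the workbench).
At impending slip, P cos α = μ_s N = μ_s (m g + P sin α).
Solving: P (cos α − μ_s sin α) = μ_s m g → P = 0.62×115/(cos 26° − 0.62 sin 26°) = 71.2/0.627 = 113 N.

P ≈ 113 N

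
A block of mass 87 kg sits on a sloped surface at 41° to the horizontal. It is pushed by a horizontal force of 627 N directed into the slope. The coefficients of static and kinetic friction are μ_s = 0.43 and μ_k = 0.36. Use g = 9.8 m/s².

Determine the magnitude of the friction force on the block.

Resolve perpendicular to the incline: N = m g cos θ + P sin θ = 87×9.8×cos 41° + 627×sin 41° = 1055 N.
Parallel to the incline: P cos θ − m g sin θ = 473.2 − 559.4 = -86.15 N; the friction needed to balance this is 86.15 N acting up the slope.
The limit of static friction is μ_s N = 453.6 N.
Since 86.15 N is within the 453.6 N limit, the block stays put and friction is exactly 86.2 N.

f ≈ 86.2 N (up the incline)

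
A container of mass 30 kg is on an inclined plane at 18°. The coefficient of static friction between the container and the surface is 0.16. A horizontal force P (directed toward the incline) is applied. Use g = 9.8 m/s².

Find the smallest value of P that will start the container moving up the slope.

P ≈ 150 N

At impending motion up the slope, friction acts down-slope at its limit: f = μ_s N.
Perpendicular to the incline: N = m g cos θ + P sin θ.
Along the incline: P cos θ = m g sin θ + μ_s N = m g sin θ + μ_s (m g cos θ + P sin θ).
Solving, P (cos θ − μ_s sin θ) = m g (sin θ + μ_s cos θ), so P = 30×9.8×(sin 18° + 0.16 cos 18°)/(cos 18° − 0.16 sin 18°) = 294×0.4612/0.9016 = 150 N.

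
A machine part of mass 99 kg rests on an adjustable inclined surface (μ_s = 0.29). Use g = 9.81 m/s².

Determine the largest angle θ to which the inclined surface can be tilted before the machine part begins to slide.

At the slip threshold, m g sin θ = μ_s · m g cos θ, so tan θ = μ_s.
θ_max = arctan(0.29) = 16.2°.

θ_max ≈ 16.2°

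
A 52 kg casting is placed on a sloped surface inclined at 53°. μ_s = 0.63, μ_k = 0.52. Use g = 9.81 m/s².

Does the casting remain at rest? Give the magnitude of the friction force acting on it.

N = m g cos θ = 307 N.
Down-slope weight component: m g sin θ = 407 N.
μ_s N = 193 N.
407 > 193 N, so it slides; kinetic friction f = μ_k N = 0.52×307 = 160 N.

f ≈ 160 N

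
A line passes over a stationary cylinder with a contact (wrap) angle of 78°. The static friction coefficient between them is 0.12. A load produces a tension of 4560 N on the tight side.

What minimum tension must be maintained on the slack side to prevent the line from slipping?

Capstan equation at impending slip: T_tight/T_slack = e^{μβ}.
β = 78° = 1.361 rad; e^{μβ} = e^{0.12×1.361} = 1.177.
T_slack = T_tight / e^{μβ} = 4560 / 1.177 = 3870 N.

T_min ≈ 3870 N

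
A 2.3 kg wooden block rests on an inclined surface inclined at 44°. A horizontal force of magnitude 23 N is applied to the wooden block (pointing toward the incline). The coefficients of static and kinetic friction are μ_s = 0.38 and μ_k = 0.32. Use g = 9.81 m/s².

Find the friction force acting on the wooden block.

Normal direction: N = m g cos θ + P sin θ = 32.21 N.
Parallel to the incline: P cos θ − m g sin θ = 16.54 − 15.67 = 0.8712 N; the friction needed to balance this is 0.8712 N acting down the slope.
Maximum static friction: μ_s N = 0.38 × 32.21 = 12.24 N.
Since 0.8712 N is within the 12.24 N limit, the wooden block stays put and friction is exactly 0.871 N.

f ≈ 0.871 N (down the incline)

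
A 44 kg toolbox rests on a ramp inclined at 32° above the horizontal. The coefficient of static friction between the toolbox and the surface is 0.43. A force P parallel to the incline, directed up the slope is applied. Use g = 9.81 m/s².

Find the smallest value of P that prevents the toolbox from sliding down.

The toolbox tends to slide down (tan θ > μ_s), so at the point of impending slip friction acts up-slope at its limit: f = μ_s N.
P is parallel to the surface, so N = m g cos θ = 366 N.
Along the incline: P + μ_s N = m g sin θ, so P = 229 − 0.43×366 = 71.3 N.

P_min ≈ 71.3 N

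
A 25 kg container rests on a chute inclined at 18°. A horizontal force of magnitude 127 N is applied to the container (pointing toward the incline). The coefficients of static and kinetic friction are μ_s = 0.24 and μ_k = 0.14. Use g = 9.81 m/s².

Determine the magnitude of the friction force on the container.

The horizontal push has a component P sin θ into the surface, so N = m g cos θ + P sin θ = 233.2 + 39.25 = 272.5 N.
Parallel to the incline: P cos θ − m g sin θ = 120.8 − 75.79 = 45 N; the friction needed to balance this is 45 N acting down the slope.
The limit of static friction is μ_s N = 65.4 N.
Since 45 N is within the 65.4 N limit, the container stays put and friction is exactly 45 N.

f ≈ 45 N (down the incline)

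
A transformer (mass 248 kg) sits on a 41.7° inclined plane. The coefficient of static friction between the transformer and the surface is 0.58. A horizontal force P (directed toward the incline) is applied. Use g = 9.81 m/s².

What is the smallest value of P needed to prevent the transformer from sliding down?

P_min ≈ 499 N

The transformer tends to slide down (tan θ > μ_s), so at the point of impending slip friction acts up-slope at its limit: f = μ_s N.
Perpendicular to the incline: N = m g cos θ + P sin θ.
Along the incline: P cos θ + μ_s N = m g sin θ, i.e. P cos θ + μ_s (m g cos θ + P sin θ) = m g sin θ.
Solving, P (cos θ + μ_s sin θ) = m g (sin θ − μ_s cos θ), so P = 2430×0.2322/1.132 = 499 N.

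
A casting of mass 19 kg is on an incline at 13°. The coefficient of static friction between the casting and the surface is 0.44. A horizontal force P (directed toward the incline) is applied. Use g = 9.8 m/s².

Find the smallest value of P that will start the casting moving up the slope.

P ≈ 139 N

At impending motion up the slope, friction acts down-slope at its limit: f = μ_s N.
Perpendicular to the incline: N = m g cos θ + P sin θ.
Along the incline: P cos θ = m g sin θ + μ_s N = m g sin θ + μ_s (m g cos θ + P sin θ).
Solving, P (cos θ − μ_s sin θ) = m g (sin θ + μ_s cos θ), so P = 19×9.8×(sin 13° + 0.44 cos 13°)/(cos 13° − 0.44 sin 13°) = 186×0.6537/0.8754 = 139 N.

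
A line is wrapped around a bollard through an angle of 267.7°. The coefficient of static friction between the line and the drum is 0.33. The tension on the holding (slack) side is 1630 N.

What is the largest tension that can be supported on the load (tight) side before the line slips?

At impending slip the capstan equation gives T₂/T₁ = e^{μβ} with β in radians.
β = 267.7° × π/180 = 4.672 rad.
e^{μβ} = e^{0.33×4.672} = 4.673.
T₂ = T₁ · e^{μβ} = 1630 × 4.673 = 7620 N.

T_max ≈ 7620 N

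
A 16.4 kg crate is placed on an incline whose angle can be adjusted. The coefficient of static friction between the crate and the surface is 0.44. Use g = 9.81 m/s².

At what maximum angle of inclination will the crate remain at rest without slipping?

At the slip threshold, m g sin θ = μ_s · m g cos θ, so tan θ = μ_s.
θ_max = arctan(0.44) = 23.7°.

θ_max ≈ 23.7°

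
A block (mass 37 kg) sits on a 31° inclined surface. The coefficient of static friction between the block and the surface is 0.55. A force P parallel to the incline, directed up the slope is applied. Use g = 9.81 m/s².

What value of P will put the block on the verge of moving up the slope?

At impending motion up the slope, friction acts down-slope at its limit: f = μ_s N.
P is parallel to the surface, so N = m g cos θ = 311 N.
Along the incline: P = m g sin θ + μ_s N = 187 + 0.55×311 = 358 N.

P ≈ 358 N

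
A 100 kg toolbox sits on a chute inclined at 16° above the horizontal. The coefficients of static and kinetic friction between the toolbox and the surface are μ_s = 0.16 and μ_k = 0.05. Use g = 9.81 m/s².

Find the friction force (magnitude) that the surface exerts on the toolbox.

The normal reaction is N = m g cos θ = 943 N.
Along the slope the weight component is m g sin θ = 270.4 N; friction must supply exactly this, acting up-slope.
Static friction can supply at most μ_s N = 150.9 N.
Since |270.4| > 150.9 N, static friction cannot hold it; the toolbox slides down the incline and kinetic friction applies: f = μ_k N = 0.05 × 943 = 47.1 N.

f ≈ 47.1 N (up the incline)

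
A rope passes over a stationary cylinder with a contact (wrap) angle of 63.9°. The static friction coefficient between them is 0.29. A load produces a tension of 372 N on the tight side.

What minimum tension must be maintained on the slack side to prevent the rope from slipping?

Capstan equation at impending slip: T_tight/T_slack = e^{μβ}.
β = 63.9° = 1.115 rad; e^{μβ} = e^{0.29×1.115} = 1.382.
T_slack = T_tight / e^{μβ} = 372 / 1.382 = 269 N.

T_min ≈ 269 N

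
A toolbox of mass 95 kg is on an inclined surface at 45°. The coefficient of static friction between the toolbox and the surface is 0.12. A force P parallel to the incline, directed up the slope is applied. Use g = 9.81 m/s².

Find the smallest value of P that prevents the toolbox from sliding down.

P_min ≈ 580 N

The toolbox tends to slide down (tan θ > μ_s), so at the point of impending slip friction acts up-slope at its limit: f = μ_s N.
P is parallel to the surface, so N = m g cos θ = 659 N.
Along the incline: P + μ_s N = m g sin θ, so P = 659 − 0.12×659 = 580 N.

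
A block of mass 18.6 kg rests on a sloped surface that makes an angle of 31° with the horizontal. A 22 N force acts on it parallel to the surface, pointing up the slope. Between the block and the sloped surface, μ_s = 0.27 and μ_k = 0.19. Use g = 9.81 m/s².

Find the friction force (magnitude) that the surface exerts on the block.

Perpendicular to the surface, N = m g cos θ = 18.6·9.81·cos 31° = 156.4 N.
Parallel to the incline, ΣF = 0 gives f = m g sin θ − P = 93.98 − 22 = 71.98 N (up-slope positive).
Maximum static friction available: μ_s N = 0.27 × 156.4 = 42.23 N.
Since |71.98| > 42.23 N, static friction cannot hold it; the block slides down the incline and kinetic friction applies: f = μ_k N = 0.19 × 156.4 = 29.7 N.

f ≈ 29.7 N (up the incline)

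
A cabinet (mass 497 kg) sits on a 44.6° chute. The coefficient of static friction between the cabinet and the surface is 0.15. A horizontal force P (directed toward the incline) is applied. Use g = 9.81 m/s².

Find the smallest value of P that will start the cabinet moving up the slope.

At impending motion up the slope, friction acts down-slope at its limit: f = μ_s N.
Perpendicular to the incline: N = m g cos θ + P sin θ.
Along the incline: P cos θ = m g sin θ + μ_s N = m g sin θ + μ_s (m g cos θ + P sin θ).
Solving, P (cos θ − μ_s sin θ) = m g (sin θ + μ_s cos θ), so P = 497×9.81×(sin 44.6° + 0.15 cos 44.6°)/(cos 44.6° − 0.15 sin 44.6°) = 4880×0.809/0.6067 = 6500 N.

P ≈ 6500 N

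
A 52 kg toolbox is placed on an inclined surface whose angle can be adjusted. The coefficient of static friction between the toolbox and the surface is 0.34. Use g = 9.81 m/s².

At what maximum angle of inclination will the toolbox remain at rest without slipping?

θ_max ≈ 18.8°

At the slip threshold, m g sin θ = μ_s · m g cos θ, so tan θ = μ_s.
θ_max = arctan(0.34) = 18.8°.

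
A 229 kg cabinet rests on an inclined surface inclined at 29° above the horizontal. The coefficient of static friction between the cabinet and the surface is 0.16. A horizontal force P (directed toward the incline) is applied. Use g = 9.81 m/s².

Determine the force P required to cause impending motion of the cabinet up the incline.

At impending motion up the slope, friction acts down-slope at its limit: f = μ_s N.
Perpendicular to the incline: N = m g cos θ + P sin θ.
Along the incline: P cos θ = m g sin θ + μ_s N = m g sin θ + μ_s (m g cos θ + P sin θ).
Solving, P (cos θ − μ_s sin θ) = m g (sin θ + μ_s cos θ), so P = 229×9.81×(sin 29° + 0.16 cos 29°)/(cos 29° − 0.16 sin 29°) = 2250×0.6247/0.7971 = 1760 N.

P ≈ 1760 N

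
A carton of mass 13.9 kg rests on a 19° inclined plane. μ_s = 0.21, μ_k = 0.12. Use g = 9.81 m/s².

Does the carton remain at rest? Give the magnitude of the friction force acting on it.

f ≈ 15.5 N

N = m g cos θ = 129 N.
Down-slope weight component: m g sin θ = 44.4 N.
μ_s N = 27.1 N.
44.4 > 27.1 N, so it slides; kinetic friction f = μ_k N = 0.12×129 = 15.5 N.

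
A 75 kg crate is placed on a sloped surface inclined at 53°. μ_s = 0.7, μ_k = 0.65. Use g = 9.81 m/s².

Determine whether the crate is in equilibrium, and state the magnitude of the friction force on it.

f ≈ 288 N

N = m g cos θ = 443 N.
Down-slope weight component: m g sin θ = 588 N.
μ_s N = 310 N.
588 > 310 N, so it slides; kinetic friction f = μ_k N = 0.65×443 = 288 N.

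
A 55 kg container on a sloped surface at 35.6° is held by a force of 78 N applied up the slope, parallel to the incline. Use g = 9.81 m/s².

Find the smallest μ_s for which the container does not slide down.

μ_s,min ≈ 0.538

N = m g cos θ = 438.7 N.
Friction must make up the shortfall along the incline: f = m g sin θ − P = 314.1 − 78 = 236.1 N.
At the threshold f = μ_s N, so μ_s,min = 236.1/438.7 = 0.538.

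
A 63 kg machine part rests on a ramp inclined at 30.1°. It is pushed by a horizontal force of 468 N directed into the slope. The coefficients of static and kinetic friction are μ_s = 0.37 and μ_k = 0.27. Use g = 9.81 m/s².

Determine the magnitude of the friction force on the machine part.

f ≈ 94.9 N (down the incline)

Normal direction: N = m g cos θ + P sin θ = 769.4 N.
Parallel to the incline: P cos θ − m g sin θ = 404.9 − 309.9 = 94.94 N; the friction needed to balance this is 94.94 N acting down the slope.
Maximum static friction: μ_s N = 0.37 × 769.4 = 284.7 N.
|f_req| = 94.94 ≤ 284.7 N → the machine part is in equilibrium; friction equals the required value.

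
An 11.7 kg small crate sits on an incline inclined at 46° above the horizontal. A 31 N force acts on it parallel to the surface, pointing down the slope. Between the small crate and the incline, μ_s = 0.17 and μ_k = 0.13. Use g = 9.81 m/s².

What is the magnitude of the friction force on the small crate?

f ≈ 10.4 N (up the incline)

Normal force: N = m g cos θ = 11.7 × 9.81 × cos 46° = 79.73 N.
For equilibrium along the incline the friction force must supply f = m g sin θ + P = 82.56 + 31 = 113.6 N (positive meaning up-slope).
Static friction can supply at most μ_s N = 13.55 N.
Since |113.6| > 13.55 N, static friction cannot hold it; the small crate slides down the incline and kinetic friction applies: f = μ_k N = 0.13 × 79.73 = 10.4 N.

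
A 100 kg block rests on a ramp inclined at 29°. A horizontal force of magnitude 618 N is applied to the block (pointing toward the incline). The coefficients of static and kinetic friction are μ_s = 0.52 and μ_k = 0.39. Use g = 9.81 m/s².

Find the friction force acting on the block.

f ≈ 64.9 N (down the incline)

Normal direction: N = m g cos θ + P sin θ = 1158 N.
Along the incline, the net driving force (taking up-slope positive) is P cos θ − m g sin θ = 540.5 − 475.6 = 64.92 N, so equilibrium requires friction f = -64.92 N (down-slope).
The limit of static friction is μ_s N = 602 N.
|f_req| = 64.92 ≤ 602 N → the block is in equilibrium; friction equals the required value.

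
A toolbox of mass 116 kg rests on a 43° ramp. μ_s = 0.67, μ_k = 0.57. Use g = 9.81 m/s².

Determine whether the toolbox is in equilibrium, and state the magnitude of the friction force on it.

f ≈ 474 N

N = m g cos θ = 832 N.
Down-slope weight component: m g sin θ = 776 N.
μ_s N = 558 N.
776 > 558 N, so it slides; kinetic friction f = μ_k N = 0.57×832 = 474 N.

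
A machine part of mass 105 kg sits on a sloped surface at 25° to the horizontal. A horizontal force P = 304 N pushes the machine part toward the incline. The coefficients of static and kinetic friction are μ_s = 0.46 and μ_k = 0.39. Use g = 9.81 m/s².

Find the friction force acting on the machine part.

f ≈ 160 N (up the incline)

The horizontal push has a component P sin θ into the surface, so N = m g cos θ + P sin θ = 933.5 + 128.5 = 1062 N.
Along the incline, the net driving force (taking up-slope positive) is P cos θ − m g sin θ = 275.5 − 435.3 = -159.8 N, so equilibrium requires friction f = 159.8 N (up-slope).
Maximum static friction: μ_s N = 0.46 × 1062 = 488.5 N.
|f_req| = 159.8 ≤ 488.5 N → the machine part is in equilibrium; friction equals the required value.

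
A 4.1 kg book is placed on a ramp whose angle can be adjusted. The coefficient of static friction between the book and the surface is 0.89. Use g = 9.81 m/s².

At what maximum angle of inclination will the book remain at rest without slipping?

At the slip threshold, m g sin θ = μ_s · m g cos θ, so tan θ = μ_s.
θ_max = arctan(0.89) = 41.7°.

θ_max ≈ 41.7°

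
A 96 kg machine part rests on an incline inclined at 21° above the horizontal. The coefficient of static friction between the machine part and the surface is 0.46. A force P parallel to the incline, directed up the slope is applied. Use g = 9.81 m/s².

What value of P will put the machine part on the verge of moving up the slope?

P ≈ 742 N

At impending motion up the slope, friction acts down-slope at its limit: f = μ_s N.
P is parallel to the surface, so N = m g cos θ = 879 N.
Along the incline: P = m g sin θ + μ_s N = 337 + 0.46×879 = 742 N.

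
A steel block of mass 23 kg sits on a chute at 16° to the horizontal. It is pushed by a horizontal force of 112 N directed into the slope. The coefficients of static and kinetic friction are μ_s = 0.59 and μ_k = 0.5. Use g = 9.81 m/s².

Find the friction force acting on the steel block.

f ≈ 45.5 N (down the incline)

Normal direction: N = m g cos θ + P sin θ = 247.8 N.
Along the incline, the net driving force (taking up-slope positive) is P cos θ − m g sin θ = 107.7 − 62.19 = 45.47 N, so equilibrium requires friction f = -45.47 N (down-slope).
The limit of static friction is μ_s N = 146.2 N.
Since 45.47 N is within the 146.2 N limit, the steel block stays put and friction is exactly 45.5 N.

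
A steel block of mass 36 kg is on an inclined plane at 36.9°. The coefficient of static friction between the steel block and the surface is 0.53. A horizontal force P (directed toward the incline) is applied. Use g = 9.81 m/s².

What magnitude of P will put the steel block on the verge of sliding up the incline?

At impending motion up the slope, friction acts down-slope at its limit: f = μ_s N.
Perpendicular to the incline: N = m g cos θ + P sin θ.
Along the incline: P cos θ = m g sin θ + μ_s N = m g sin θ + μ_s (m g cos θ + P sin θ).
Solving, P (cos θ − μ_s sin θ) = m g (sin θ + μ_s cos θ), so P = 36×9.81×(sin 36.9° + 0.53 cos 36.9°)/(cos 36.9° − 0.53 sin 36.9°) = 353×1.024/0.4815 = 751 N.

P ≈ 751 N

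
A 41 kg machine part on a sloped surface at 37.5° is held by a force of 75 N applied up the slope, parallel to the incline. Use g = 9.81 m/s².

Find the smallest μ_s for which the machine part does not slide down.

N = m g cos θ = 319.1 N.
Friction must make up the shortfall along the incline: f = m g sin θ − P = 244.8 − 75 = 169.8 N.
At the threshold f = μ_s N, so μ_s,min = 169.8/319.1 = 0.532.

μ_s,min ≈ 0.532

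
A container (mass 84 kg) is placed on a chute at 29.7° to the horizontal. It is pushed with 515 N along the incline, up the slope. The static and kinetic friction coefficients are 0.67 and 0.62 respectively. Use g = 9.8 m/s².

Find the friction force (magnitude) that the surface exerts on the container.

f ≈ 107 N (down the incline)

Normal force: N = m g cos θ = 84 × 9.8 × cos 29.7° = 715.1 N.
Parallel to the incline, ΣF = 0 gives f = m g sin θ − P = 407.9 − 515 = -107.1 N (up-slope positive).
The static-friction ceiling is μ_s N = 0.67 × 715.1 = 479.1 N.
Since |-107.1| ≤ 479.1 N, the container remains in static equilibrium and friction takes exactly the required value.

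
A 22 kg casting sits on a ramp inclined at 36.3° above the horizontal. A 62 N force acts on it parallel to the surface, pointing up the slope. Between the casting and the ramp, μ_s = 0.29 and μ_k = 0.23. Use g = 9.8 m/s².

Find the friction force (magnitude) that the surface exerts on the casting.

Normal force: N = m g cos θ = 22 × 9.8 × cos 36.3° = 173.8 N.
For equilibrium along the incline the friction force must supply f = m g sin θ − P = 127.6 − 62 = 65.64 N (positive meaning up-slope).
Static friction can supply at most μ_s N = 50.39 N.
Since |65.64| > 50.39 N, static friction cannot hold it; the casting slides down the incline and kinetic friction applies: f = μ_k N = 0.23 × 173.8 = 40 N.

f ≈ 40 N (up the incline)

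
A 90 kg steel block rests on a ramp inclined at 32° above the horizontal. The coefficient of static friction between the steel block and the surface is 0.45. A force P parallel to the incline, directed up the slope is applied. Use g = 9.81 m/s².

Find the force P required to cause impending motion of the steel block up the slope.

At impending motion up the slope, friction acts down-slope at its limit: f = μ_s N.
P is parallel to the surface, so N = m g cos θ = 749 N.
Along the incline: P = m g sin θ + μ_s N = 468 + 0.45×749 = 805 N.

P ≈ 805 N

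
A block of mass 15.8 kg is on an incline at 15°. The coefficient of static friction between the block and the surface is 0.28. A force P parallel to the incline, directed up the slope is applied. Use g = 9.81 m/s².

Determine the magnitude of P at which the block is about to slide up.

At impending motion up the slope, friction acts down-slope at its limit: f = μ_s N.
P is parallel to the surface, so N = m g cos θ = 150 N.
Along the incline: P = m g sin θ + μ_s N = 40.1 + 0.28×150 = 82 N.

P ≈ 82 N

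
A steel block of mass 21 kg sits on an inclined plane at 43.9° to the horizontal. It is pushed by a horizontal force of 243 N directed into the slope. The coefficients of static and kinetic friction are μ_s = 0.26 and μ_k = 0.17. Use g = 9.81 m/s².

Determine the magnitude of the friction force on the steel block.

Resolve perpendicular to the incline: N = m g cos θ + P sin θ = 21×9.81×cos 43.9° + 243×sin 43.9° = 316.9 N.
Along the incline, the net driving force (taking up-slope positive) is P cos θ − m g sin θ = 175.1 − 142.8 = 32.25 N, so equilibrium requires friction f = -32.25 N (down-slope).
Maximum static friction: μ_s N = 0.26 × 316.9 = 82.4 N.
|f_req| = 32.25 ≤ 82.4 N → the steel block is in equilibrium; friction equals the required value.

f ≈ 32.2 N (down the incline)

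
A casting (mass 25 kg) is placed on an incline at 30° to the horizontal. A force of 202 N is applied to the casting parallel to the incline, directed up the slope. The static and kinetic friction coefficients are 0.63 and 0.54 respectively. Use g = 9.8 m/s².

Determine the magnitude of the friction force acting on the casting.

f ≈ 79.5 N (down the incline)

The normal reaction is N = m g cos θ = 212.2 N.
For equilibrium along the incline the friction force must supply f = m g sin θ − P = 122.5 − 202 = -79.5 N (positive meaning up-slope).
The static-friction ceiling is μ_s N = 0.63 × 212.2 = 133.7 N.
Since |-79.5| ≤ 133.7 N, no slip — friction simply equals what equilibrium demands.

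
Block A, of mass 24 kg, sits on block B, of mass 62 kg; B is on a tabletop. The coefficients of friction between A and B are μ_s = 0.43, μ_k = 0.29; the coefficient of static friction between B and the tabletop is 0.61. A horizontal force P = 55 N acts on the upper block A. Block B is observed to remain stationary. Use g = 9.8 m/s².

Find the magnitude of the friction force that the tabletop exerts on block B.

f ≈ 55 N

Between the blocks, N₁ = m_A g = 235.2 N.
Maximum static friction on A from B: μ_s N₁ = 0.43×235.2 = 101.1 N.
P = 55 N is within that limit, so A and B move together (both at rest); the A–B friction is simply f₁ = P = 55 N.
By Newton's third law B feels 55 N forward from A. With B stationary, the floor's static friction on B balances it: f₂ = 55 N (well within μ_s(m_A+m_B)g = 514.1 N).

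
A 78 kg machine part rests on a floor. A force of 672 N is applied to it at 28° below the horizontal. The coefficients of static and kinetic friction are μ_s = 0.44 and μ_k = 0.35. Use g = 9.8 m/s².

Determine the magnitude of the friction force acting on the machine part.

f ≈ 378 N

The vertical component of P adds to the normal force: N = m g + P sin α = 764.4 + 315.5 = 1080 N.
Horizontally, friction must balance P cos α = 593.3 N.
The static-friction limit is μ_s N = 475.1 N.
593.3 > 475.1 N → the machine part slides; f = μ_k N = 0.35×1080 = 378 N.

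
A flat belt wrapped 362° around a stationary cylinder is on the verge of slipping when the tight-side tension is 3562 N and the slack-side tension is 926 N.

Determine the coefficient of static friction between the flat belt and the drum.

μ ≈ 0.213

T₂/T₁ = e^{μβ} → μ = ln(T₂/T₁)/β.
β = 362° = 6.318 rad.
μ = ln(3562/926)/6.318 = ln(3.847)/6.318 = 0.213.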